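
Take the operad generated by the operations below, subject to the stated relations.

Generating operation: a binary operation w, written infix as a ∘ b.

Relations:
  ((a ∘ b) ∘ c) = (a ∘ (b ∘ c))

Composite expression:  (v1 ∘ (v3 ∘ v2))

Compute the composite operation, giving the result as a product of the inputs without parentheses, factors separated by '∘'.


v1 ∘ v3 ∘ v2


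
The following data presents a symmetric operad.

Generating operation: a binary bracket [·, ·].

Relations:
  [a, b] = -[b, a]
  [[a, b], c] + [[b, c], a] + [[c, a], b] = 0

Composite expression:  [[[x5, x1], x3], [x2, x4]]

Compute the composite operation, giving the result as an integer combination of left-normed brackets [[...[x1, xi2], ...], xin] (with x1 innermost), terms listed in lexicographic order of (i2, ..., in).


A multilinear Lie element is pinned by x1-initial words (x1 innermost).
Composite bracket: [[[x5, x1], x3], [x2, x4]]
The bracket unfolds into 16 signed words via [a, b] = ab - ba (2^4 = 16).
Keep just the words that open with x1:
  x1x5x3x2x4 appears with sign -1, giving the term -[[[[x1, x5], x3], x2], x4]
  x1x5x3x4x2 appears with sign +1, giving the term +[[[[x1, x5], x3], x4], x2]

-[[[[x1, x5], x3], x2], x4] + [[[[x1, x5], x3], x4], x2]


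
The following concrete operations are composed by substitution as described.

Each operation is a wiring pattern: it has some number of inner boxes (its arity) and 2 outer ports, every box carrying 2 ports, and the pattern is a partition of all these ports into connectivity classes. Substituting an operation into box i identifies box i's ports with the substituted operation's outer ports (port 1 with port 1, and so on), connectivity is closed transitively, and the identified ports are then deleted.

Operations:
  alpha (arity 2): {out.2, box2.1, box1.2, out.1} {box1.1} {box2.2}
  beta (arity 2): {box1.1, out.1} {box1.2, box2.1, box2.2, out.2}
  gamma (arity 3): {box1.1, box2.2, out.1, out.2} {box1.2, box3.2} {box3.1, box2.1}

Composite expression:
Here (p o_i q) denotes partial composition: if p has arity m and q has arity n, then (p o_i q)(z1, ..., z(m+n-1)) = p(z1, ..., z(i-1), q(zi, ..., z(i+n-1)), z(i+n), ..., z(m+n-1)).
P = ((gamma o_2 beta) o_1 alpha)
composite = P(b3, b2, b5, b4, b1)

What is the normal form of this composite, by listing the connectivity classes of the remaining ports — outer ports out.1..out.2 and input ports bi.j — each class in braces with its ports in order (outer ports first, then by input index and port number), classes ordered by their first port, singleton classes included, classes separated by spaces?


{out.1, out.2, b1.2, b2.1, b3.2, b4.1, b4.2, b5.2} {b1.1, b5.1} {b2.2} {b3.1}

After gluing at gamma, chains via deleted ports link the b-ports.
the subtree at alpha composes to {out.1, out.2, b2.1, b3.2} {b2.2} {b3.1} on (b3, b2); out.j = own outer ports
the subtree at beta composes to {out.1, b5.1} {out.2, b4.1, b4.2, b5.2} on (b5, b4); out.j = own outer ports
the subtree at gamma composes to {out.1, out.2, b1.2, b2.1, b3.2, b4.1, b4.2, b5.2} {b1.1, b5.1} {b2.2} {b3.1} on (b3, b2, b5, b4, b1); out.j = own outer ports


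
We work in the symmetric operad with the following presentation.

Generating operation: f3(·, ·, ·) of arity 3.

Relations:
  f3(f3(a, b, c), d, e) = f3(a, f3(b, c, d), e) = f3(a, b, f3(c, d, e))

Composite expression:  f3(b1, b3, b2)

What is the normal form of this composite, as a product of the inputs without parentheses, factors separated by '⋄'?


b1 ⋄ b3 ⋄ b2

Key point: f3 is associative — brackets drop, the b-order remains.
f3(b1, b3, b2) unparenthesizes to b1 ⋄ b3 ⋄ b2


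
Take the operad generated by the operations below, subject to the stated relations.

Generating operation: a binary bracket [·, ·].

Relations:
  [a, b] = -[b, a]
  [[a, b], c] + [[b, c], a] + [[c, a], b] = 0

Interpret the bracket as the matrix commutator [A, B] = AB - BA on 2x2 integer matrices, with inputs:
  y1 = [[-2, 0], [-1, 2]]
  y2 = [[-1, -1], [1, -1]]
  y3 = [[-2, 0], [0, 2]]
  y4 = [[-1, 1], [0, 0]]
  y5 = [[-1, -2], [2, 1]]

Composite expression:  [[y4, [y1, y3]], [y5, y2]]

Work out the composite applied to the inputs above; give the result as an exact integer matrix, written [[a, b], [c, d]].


[[-8, 16], [-16, 8]]


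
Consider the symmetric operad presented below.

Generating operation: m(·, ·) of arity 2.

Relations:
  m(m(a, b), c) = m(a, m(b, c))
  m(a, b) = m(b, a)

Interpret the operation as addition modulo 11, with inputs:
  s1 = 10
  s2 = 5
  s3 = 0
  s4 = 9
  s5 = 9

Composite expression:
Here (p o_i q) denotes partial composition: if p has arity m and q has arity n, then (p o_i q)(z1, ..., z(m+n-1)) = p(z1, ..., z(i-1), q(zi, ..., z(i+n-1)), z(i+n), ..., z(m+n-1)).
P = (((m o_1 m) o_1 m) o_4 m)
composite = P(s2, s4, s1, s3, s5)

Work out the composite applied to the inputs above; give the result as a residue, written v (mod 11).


0 (mod 11)

m(s2, s4) = 3
m(m(s2, s4), s1) = 2
m(s3, s5) = 9
m(m(m(s2, s4), s1), m(s3, s5)) = 0


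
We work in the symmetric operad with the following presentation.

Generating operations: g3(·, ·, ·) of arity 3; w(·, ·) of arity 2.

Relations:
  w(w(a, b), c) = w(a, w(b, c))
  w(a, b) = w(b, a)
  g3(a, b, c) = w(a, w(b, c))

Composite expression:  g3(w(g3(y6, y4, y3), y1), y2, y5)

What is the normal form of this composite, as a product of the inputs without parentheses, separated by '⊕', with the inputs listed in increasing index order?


y1 ⊕ y2 ⊕ y3 ⊕ y4 ⊕ y5 ⊕ y6

Key point: g3 commutes, so take the y-inputs in any fixed order.
g3(y6, y4, y3) spells out as y6 ⊕ y4 ⊕ y3
w(g3(y6, y4, y3), y1) spells out as y6 ⊕ y4 ⊕ y3 ⊕ y1
g3(w(g3(y6, y4, y3), y1), y2, y5) spells out as y6 ⊕ y4 ⊕ y3 ⊕ y1 ⊕ y2 ⊕ y5
sorting the factors by input index: y1 ⊕ y2 ⊕ y3 ⊕ y4 ⊕ y5 ⊕ y6


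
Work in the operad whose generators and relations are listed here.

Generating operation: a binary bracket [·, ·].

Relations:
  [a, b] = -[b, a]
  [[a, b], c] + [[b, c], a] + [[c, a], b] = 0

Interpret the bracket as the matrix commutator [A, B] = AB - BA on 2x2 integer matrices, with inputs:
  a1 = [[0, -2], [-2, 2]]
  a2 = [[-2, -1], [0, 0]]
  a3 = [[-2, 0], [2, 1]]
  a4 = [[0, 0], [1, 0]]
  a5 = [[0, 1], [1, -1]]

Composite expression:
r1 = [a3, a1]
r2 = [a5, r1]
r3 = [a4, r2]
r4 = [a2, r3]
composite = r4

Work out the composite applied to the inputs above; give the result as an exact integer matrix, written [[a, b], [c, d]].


[[32, 4], [-64, -32]]

[a3, a1] = [[4, 6], [-10, -4]]
[a5, [a3, a1]] = [[-16, -2], [18, 16]]
[a4, [a5, [a3, a1]]] = [[2, 0], [-32, -2]]
[a2, [a4, [a5, [a3, a1]]]] = [[32, 4], [-64, -32]]


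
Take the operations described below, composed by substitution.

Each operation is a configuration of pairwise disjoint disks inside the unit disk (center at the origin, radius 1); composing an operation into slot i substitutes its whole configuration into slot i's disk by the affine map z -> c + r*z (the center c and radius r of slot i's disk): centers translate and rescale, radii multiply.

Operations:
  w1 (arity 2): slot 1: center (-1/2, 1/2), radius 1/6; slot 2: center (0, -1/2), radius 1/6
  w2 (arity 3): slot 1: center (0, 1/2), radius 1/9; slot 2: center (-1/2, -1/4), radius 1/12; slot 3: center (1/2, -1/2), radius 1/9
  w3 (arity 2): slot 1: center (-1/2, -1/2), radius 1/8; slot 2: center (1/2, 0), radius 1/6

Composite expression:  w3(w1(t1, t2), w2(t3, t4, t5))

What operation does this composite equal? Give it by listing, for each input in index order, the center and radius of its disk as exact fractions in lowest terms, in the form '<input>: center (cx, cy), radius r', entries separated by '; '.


t1: center (-9/16, -7/16), radius 1/48; t2: center (-1/2, -9/16), radius 1/48; t3: center (1/2, 1/12), radius 1/54; t4: center (5/12, -1/24), radius 1/72; t5: center (7/12, -1/12), radius 1/54

Nesting under w3 composes maps z -> c + r*z down each t-path.
tracing t1 down its 2-map path: center (-9/16, -7/16), radius 1/48
tracing t2 down its 2-map path: center (-1/2, -9/16), radius 1/48
tracing t3 down its 2-map path: center (1/2, 1/12), radius 1/54
tracing t4 down its 2-map path: center (5/12, -1/24), radius 1/72
tracing t5 down its 2-map path: center (7/12, -1/12), radius 1/54


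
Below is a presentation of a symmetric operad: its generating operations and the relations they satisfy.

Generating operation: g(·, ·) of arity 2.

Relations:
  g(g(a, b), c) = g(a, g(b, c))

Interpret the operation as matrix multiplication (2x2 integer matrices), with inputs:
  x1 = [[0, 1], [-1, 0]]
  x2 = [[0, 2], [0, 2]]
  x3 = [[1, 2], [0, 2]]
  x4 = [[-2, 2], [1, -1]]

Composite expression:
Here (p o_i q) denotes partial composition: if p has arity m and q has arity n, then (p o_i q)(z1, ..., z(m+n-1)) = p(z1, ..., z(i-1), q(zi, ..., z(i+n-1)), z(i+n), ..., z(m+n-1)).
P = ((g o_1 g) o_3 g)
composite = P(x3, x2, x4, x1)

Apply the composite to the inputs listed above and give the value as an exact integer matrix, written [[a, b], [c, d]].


[[6, 6], [4, 4]]

g(x3, x2) = [[0, 6], [0, 4]]
g(x4, x1) = [[-2, -2], [1, 1]]
g(g(x3, x2), g(x4, x1)) = [[6, 6], [4, 4]]


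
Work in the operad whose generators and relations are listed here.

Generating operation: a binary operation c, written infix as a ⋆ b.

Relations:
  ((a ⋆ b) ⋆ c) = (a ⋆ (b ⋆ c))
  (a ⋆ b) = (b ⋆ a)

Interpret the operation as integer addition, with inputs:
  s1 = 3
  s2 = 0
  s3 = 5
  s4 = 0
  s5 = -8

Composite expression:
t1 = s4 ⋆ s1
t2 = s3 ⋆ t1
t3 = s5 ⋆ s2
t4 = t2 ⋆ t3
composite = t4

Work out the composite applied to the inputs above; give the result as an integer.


0

(s4 ⋆ s1) = 3
(s3 ⋆ (s4 ⋆ s1)) = 8
(s5 ⋆ s2) = -8
((s3 ⋆ (s4 ⋆ s1)) ⋆ (s5 ⋆ s2)) = 0


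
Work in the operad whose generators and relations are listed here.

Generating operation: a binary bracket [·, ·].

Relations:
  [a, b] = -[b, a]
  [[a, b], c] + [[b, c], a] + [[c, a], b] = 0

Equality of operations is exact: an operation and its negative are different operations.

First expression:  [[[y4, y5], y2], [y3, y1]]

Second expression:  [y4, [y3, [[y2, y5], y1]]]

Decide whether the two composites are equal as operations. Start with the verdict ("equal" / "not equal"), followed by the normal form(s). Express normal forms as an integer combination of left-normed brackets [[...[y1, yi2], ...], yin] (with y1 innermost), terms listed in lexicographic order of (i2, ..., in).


not equal: they reduce to -[[[[y1, y3], y2], y4], y5] + [[[[y1, y3], y2], y5], y4] + [[[[y1, y3], y4], y5], y2] - [[[[y1, y3], y5], y4], y2] and -[[[[y1, y2], y5], y3], y4] + [[[[y1, y5], y2], y3], y4]

In normal form, the first expression is -[[[[y1, y3], y2], y4], y5] + [[[[y1, y3], y2], y5], y4] + [[[[y1, y3], y4], y5], y2] - [[[[y1, y3], y5], y4], y2]
In normal form, the second expression is -[[[[y1, y2], y5], y3], y4] + [[[[y1, y5], y2], y3], y4]
They disagree, so not equal.


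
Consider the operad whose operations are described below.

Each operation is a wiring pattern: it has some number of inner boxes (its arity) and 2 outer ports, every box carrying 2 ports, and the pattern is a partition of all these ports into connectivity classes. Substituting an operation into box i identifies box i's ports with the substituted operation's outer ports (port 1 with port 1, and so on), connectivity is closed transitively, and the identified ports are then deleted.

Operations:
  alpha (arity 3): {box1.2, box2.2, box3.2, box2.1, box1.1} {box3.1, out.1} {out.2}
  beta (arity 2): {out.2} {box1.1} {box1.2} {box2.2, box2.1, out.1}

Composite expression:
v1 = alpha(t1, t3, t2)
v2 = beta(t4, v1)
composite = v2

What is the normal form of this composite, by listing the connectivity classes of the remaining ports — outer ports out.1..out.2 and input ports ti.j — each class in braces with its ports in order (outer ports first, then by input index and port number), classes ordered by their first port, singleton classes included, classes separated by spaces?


Connectivity passes through glued beta-boundaries; trace each wire chain.
composing alpha on (t1, t3, t2), with out.j its own outer ports: {out.1, t2.1} {out.2} {t1.1, t1.2, t2.2, t3.1, t3.2}
composing beta on (t4, t1, t3, t2), with out.j its own outer ports: {out.1, t2.1} {out.2} {t1.1, t1.2, t2.2, t3.1, t3.2} {t4.1} {t4.2}

{out.1, t2.1} {out.2} {t1.1, t1.2, t2.2, t3.1, t3.2} {t4.1} {t4.2}


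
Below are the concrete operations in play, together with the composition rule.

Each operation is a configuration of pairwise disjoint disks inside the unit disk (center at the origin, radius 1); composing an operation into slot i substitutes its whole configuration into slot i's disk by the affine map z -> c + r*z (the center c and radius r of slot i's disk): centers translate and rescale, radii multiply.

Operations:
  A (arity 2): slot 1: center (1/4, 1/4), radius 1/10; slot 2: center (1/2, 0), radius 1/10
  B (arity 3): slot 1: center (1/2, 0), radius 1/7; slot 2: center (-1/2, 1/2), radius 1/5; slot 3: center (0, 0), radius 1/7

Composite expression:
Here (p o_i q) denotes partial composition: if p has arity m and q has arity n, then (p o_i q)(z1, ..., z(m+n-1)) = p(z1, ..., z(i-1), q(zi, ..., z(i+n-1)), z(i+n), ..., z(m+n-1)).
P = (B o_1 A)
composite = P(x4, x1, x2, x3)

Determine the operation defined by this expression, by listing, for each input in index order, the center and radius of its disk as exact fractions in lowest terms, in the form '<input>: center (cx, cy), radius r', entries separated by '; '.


Affine substitution under B: radii multiply and x-centers shift.
input x4: applying the 2 nested substitutions gives center (15/28, 1/28), radius 1/70
input x1: applying the 2 nested substitutions gives center (4/7, 0), radius 1/70
input x2: applying the 1 nested substitution gives center (-1/2, 1/2), radius 1/5
input x3: applying the 1 nested substitution gives center (0, 0), radius 1/7

x1: center (4/7, 0), radius 1/70; x2: center (-1/2, 1/2), radius 1/5; x3: center (0, 0), radius 1/7; x4: center (15/28, 1/28), radius 1/70


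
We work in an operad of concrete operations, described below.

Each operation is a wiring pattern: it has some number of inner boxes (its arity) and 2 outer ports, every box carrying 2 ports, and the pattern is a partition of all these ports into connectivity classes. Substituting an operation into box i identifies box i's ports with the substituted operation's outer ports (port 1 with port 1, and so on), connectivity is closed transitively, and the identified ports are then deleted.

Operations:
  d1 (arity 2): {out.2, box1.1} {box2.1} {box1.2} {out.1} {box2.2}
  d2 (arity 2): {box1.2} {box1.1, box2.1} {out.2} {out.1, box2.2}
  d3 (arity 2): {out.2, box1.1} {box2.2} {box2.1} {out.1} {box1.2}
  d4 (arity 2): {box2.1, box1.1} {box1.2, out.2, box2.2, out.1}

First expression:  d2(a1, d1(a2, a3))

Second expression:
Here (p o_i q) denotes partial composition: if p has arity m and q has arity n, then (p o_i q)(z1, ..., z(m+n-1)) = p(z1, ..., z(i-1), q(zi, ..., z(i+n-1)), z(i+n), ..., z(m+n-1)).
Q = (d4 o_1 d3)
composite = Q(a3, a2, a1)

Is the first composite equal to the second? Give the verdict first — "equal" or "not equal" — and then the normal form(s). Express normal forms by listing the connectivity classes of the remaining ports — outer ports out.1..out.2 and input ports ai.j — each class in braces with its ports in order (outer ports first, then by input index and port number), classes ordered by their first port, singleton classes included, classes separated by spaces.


not equal; the first gives {out.1, a2.1} {out.2} {a1.1} {a1.2} {a2.2} {a3.1} {a3.2} and the second {out.1, out.2, a1.2, a3.1} {a1.1} {a2.1} {a2.2} {a3.2}

The first expression, normalized: {out.1, a2.1} {out.2} {a1.1} {a1.2} {a2.2} {a3.1} {a3.2}
The second expression, normalized: {out.1, out.2, a1.2, a3.1} {a1.1} {a2.1} {a2.2} {a3.2}
Different reductions; not equal.


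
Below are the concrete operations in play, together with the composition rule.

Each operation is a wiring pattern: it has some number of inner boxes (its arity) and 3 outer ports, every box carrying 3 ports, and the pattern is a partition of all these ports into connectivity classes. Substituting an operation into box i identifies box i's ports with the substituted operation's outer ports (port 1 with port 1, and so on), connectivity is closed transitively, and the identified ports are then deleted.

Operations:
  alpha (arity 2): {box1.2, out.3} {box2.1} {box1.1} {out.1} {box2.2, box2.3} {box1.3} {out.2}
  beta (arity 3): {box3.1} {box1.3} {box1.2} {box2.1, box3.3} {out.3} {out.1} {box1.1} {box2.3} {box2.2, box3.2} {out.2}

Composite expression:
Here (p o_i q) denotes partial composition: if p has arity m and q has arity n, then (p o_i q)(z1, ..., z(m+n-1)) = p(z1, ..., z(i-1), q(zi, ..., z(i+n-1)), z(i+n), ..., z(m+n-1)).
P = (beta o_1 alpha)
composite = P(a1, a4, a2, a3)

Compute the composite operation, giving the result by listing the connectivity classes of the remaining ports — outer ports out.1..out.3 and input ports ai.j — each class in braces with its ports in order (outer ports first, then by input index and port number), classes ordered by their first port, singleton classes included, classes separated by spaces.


{out.1} {out.2} {out.3} {a1.1} {a1.2} {a1.3} {a2.1, a3.3} {a2.2, a3.2} {a2.3} {a3.1} {a4.1} {a4.2, a4.3}

After gluing at beta, chains via deleted ports link the a-ports.
stage alpha: inputs (a1, a4), connectivity {out.1} {out.2} {out.3, a1.2} {a1.1} {a1.3} {a4.1} {a4.2, a4.3}, out.j its boundary
stage beta: inputs (a1, a4, a2, a3), connectivity {out.1} {out.2} {out.3} {a1.1} {a1.2} {a1.3} {a2.1, a3.3} {a2.2, a3.2} {a2.3} {a3.1} {a4.1} {a4.2, a4.3}, out.j its boundary


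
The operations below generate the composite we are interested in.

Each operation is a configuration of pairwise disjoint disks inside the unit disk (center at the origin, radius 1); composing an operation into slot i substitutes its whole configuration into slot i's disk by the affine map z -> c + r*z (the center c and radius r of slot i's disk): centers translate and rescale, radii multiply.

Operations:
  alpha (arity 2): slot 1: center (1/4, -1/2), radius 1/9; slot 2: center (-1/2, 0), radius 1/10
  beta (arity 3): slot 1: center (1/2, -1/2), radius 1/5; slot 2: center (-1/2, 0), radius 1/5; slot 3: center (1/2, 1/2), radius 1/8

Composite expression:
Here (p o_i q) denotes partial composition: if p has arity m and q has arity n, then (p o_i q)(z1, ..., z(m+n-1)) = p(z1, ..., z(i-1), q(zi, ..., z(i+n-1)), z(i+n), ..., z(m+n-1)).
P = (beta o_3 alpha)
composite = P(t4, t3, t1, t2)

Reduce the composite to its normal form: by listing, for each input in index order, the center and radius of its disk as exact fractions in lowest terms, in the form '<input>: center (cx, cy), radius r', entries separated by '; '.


t1: center (17/32, 7/16), radius 1/72; t2: center (7/16, 1/2), radius 1/80; t3: center (-1/2, 0), radius 1/5; t4: center (1/2, -1/2), radius 1/5

Each t-disk chains the slot maps above it in beta; radii multiply.
t4 passes through 1 substitution, ending at center (1/2, -1/2), radius 1/5
t3 passes through 1 substitution, ending at center (-1/2, 0), radius 1/5
t1 passes through 2 substitutions, ending at center (17/32, 7/16), radius 1/72
t2 passes through 2 substitutions, ending at center (7/16, 1/2), radius 1/80


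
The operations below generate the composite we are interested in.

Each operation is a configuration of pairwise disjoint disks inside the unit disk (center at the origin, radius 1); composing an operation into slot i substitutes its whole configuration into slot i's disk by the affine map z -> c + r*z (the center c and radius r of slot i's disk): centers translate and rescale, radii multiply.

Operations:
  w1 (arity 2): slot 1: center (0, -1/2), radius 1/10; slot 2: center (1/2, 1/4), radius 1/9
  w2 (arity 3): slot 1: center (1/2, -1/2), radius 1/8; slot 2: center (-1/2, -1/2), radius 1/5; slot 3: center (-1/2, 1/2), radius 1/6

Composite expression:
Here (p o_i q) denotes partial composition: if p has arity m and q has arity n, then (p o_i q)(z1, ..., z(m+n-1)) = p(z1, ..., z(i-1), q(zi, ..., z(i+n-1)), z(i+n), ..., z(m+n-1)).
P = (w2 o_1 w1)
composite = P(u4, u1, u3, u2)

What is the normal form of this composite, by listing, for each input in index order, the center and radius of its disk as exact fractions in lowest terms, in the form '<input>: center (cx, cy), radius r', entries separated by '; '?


u1: center (9/16, -15/32), radius 1/72; u2: center (-1/2, 1/2), radius 1/6; u3: center (-1/2, -1/2), radius 1/5; u4: center (1/2, -9/16), radius 1/80

Only the slot chain above each u matters under w2; compose those maps.
for u4, the 2-step affine chain lands on center (1/2, -9/16), radius 1/80
for u1, the 2-step affine chain lands on center (9/16, -15/32), radius 1/72
for u3, the 1-step affine chain lands on center (-1/2, -1/2), radius 1/5
for u2, the 1-step affine chain lands on center (-1/2, 1/2), radius 1/6


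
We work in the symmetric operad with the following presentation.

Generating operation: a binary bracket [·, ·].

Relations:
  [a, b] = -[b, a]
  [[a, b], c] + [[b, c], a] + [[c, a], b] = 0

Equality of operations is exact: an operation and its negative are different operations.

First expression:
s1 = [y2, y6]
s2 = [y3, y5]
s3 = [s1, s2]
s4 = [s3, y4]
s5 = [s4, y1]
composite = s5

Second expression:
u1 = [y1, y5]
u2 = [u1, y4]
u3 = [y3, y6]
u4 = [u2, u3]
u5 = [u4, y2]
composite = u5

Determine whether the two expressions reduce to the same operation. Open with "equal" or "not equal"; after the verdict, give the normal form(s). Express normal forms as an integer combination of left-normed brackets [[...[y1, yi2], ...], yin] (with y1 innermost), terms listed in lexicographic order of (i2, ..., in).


The first composite normalizes to -[[[[[y1, y2], y6], y3], y5], y4] + [[[[[y1, y2], y6], y5], y3], y4] + [[[[[y1, y3], y5], y2], y6], y4] - [[[[[y1, y3], y5], y6], y2], y4] + [[[[[y1, y4], y2], y6], y3], y5] - [[[[[y1, y4], y2], y6], y5], y3] - [[[[[y1, y4], y3], y5], y2], y6] + [[[[[y1, y4], y3], y5], y6], y2] + [[[[[y1, y4], y5], y3], y2], y6] - [[[[[y1, y4], y5], y3], y6], y2] - [[[[[y1, y4], y6], y2], y3], y5] + [[[[[y1, y4], y6], y2], y5], y3] - [[[[[y1, y5], y3], y2], y6], y4] + [[[[[y1, y5], y3], y6], y2], y4] + [[[[[y1, y6], y2], y3], y5], y4] - [[[[[y1, y6], y2], y5], y3], y4]
The second composite normalizes to [[[[[y1, y5], y4], y3], y6], y2] - [[[[[y1, y5], y4], y6], y3], y2]
Distinct normal forms: not equal.

not equal; the first gives -[[[[[y1, y2], y6], y3], y5], y4] + [[[[[y1, y2], y6], y5], y3], y4] + [[[[[y1, y3], y5], y2], y6], y4] - [[[[[y1, y3], y5], y6], y2], y4] + [[[[[y1, y4], y2], y6], y3], y5] - [[[[[y1, y4], y2], y6], y5], y3] - [[[[[y1, y4], y3], y5], y2], y6] + [[[[[y1, y4], y3], y5], y6], y2] + [[[[[y1, y4], y5], y3], y2], y6] - [[[[[y1, y4], y5], y3], y6], y2] - [[[[[y1, y4], y6], y2], y3], y5] + [[[[[y1, y4], y6], y2], y5], y3] - [[[[[y1, y5], y3], y2], y6], y4] + [[[[[y1, y5], y3], y6], y2], y4] + [[[[[y1, y6], y2], y3], y5], y4] - [[[[[y1, y6], y2], y5], y3], y4] and the second [[[[[y1, y5], y4], y3], y6], y2] - [[[[[y1, y5], y4], y6], y3], y2]


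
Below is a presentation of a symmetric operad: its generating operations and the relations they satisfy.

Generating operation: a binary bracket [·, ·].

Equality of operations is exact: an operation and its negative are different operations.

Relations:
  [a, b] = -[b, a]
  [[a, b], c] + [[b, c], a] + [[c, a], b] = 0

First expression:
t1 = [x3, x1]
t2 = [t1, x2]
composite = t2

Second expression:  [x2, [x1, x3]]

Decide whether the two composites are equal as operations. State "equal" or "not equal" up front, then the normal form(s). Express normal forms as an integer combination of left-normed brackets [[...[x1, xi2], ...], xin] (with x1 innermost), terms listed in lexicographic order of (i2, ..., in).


equal: each reduces to -[[x1, x3], x2]

The first expression reduces to -[[x1, x3], x2]
The second expression reduces to -[[x1, x3], x2]
Same normal form: equal.


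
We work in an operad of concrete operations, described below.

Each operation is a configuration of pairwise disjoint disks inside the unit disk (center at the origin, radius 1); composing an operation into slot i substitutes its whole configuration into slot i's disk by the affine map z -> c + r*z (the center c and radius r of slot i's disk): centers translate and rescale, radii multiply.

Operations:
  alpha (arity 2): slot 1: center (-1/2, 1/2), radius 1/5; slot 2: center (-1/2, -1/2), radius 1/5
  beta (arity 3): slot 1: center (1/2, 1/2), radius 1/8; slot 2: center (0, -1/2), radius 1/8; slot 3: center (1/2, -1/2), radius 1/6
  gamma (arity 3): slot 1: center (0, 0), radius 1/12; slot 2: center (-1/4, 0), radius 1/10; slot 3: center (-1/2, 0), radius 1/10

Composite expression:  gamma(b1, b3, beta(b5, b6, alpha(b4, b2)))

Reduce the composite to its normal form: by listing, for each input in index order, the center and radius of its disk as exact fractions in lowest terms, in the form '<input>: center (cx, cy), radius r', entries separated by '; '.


Affine substitution under gamma: radii multiply and b-centers shift.
b1 passes through 1 substitution, ending at center (0, 0), radius 1/12
b3 passes through 1 substitution, ending at center (-1/4, 0), radius 1/10
b5 passes through 2 substitutions, ending at center (-9/20, 1/20), radius 1/80
b6 passes through 2 substitutions, ending at center (-1/2, -1/20), radius 1/80
b4 passes through 3 substitutions, ending at center (-11/24, -1/24), radius 1/300
b2 passes through 3 substitutions, ending at center (-11/24, -7/120), radius 1/300

b1: center (0, 0), radius 1/12; b2: center (-11/24, -7/120), radius 1/300; b3: center (-1/4, 0), radius 1/10; b4: center (-11/24, -1/24), radius 1/300; b5: center (-9/20, 1/20), radius 1/80; b6: center (-1/2, -1/20), radius 1/80


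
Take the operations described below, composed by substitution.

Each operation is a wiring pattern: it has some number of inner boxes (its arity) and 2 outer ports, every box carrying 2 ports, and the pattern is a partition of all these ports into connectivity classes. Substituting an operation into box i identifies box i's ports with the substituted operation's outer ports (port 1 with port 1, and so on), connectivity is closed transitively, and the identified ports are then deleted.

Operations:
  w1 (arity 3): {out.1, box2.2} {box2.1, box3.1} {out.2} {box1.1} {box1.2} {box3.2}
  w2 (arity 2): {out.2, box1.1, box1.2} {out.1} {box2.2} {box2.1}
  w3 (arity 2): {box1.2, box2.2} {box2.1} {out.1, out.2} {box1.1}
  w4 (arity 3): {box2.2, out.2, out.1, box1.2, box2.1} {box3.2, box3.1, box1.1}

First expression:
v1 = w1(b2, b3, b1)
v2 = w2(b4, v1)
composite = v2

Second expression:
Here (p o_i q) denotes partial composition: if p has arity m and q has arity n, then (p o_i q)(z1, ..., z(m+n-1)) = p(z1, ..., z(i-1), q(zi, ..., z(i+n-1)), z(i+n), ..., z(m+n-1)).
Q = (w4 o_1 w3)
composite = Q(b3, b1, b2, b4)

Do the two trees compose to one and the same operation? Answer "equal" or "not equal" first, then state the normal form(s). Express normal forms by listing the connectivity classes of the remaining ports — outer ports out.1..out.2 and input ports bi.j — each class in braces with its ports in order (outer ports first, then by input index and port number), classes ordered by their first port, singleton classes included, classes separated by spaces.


not equal; the first gives {out.1} {out.2, b4.1, b4.2} {b1.1, b3.1} {b1.2} {b2.1} {b2.2} {b3.2} and the second {out.1, out.2, b2.1, b2.2, b4.1, b4.2} {b1.1} {b1.2, b3.2} {b3.1}

The first expression, normalized: {out.1} {out.2, b4.1, b4.2} {b1.1, b3.1} {b1.2} {b2.1} {b2.2} {b3.2}
The second expression, normalized: {out.1, out.2, b2.1, b2.2, b4.1, b4.2} {b1.1} {b1.2, b3.2} {b3.1}
Different reductions; not equal.


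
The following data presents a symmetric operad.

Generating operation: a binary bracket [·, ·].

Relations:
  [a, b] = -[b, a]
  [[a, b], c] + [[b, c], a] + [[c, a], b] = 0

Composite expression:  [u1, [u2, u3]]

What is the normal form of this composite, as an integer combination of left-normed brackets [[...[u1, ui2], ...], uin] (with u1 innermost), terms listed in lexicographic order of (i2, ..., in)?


Expand each bracket as ab - ba; the u1-initial words give the coefficients.
Composite bracket: [u1, [u2, u3]]
Each bracket splits as ab - ba, giving 4 signed words (2^2 = 4).
Only words starting with u1 matter:
  word u1u2u3 has sign +1, contributing +[[u1, u2], u3]
  word u1u3u2 has sign -1, contributing -[[u1, u3], u2]

[[u1, u2], u3] - [[u1, u3], u2]


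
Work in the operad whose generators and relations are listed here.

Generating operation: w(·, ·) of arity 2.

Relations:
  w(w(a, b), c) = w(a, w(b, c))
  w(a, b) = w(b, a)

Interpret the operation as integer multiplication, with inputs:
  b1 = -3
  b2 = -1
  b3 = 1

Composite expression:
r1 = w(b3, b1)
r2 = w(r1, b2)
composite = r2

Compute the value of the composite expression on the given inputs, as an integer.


3

w(b3, b1) = -3
w(w(b3, b1), b2) = 3


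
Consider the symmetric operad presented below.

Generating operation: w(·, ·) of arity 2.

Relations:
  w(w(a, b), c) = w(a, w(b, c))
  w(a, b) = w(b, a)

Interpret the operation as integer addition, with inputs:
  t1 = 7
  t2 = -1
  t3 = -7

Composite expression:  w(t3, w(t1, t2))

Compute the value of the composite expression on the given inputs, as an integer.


-1

w(t1, t2) = 6
w(t3, w(t1, t2)) = -1


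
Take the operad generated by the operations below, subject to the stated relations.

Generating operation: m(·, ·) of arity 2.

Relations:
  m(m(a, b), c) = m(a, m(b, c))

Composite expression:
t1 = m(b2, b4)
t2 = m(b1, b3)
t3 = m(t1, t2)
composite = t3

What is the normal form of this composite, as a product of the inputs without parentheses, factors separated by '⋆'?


b2 ⋆ b4 ⋆ b1 ⋆ b3


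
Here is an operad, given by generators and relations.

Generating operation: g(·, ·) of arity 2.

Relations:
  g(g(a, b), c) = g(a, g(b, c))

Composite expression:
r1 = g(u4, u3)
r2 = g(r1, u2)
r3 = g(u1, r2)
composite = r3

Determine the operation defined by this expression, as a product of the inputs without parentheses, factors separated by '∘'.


The g-tree's shape is irrelevant; the u-reading-order decides.
g(u4, u3) linearizes to u4 ∘ u3
g(g(u4, u3), u2) linearizes to u4 ∘ u3 ∘ u2
g(u1, g(g(u4, u3), u2)) linearizes to u1 ∘ u4 ∘ u3 ∘ u2

u1 ∘ u4 ∘ u3 ∘ u2


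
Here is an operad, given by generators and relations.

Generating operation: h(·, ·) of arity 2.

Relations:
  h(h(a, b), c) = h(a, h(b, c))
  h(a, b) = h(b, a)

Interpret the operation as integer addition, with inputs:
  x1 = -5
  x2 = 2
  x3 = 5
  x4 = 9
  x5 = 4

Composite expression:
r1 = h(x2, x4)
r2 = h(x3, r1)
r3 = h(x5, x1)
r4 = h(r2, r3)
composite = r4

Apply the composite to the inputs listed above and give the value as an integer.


15

h(x2, x4) = 11
h(x3, h(x2, x4)) = 16
h(x5, x1) = -1
h(h(x3, h(x2, x4)), h(x5, x1)) = 15


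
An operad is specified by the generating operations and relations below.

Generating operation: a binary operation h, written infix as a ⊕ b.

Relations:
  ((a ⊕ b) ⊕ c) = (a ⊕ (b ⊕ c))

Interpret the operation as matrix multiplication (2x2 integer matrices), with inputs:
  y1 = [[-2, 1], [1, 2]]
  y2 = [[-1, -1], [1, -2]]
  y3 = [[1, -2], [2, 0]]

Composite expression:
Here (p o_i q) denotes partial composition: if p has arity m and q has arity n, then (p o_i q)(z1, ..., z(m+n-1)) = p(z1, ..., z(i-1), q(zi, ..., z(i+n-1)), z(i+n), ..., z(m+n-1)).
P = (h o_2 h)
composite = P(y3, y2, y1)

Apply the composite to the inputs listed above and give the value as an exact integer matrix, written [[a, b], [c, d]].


[[9, 3], [2, -6]]

(y2 ⊕ y1) = [[1, -3], [-4, -3]]
(y3 ⊕ (y2 ⊕ y1)) = [[9, 3], [2, -6]]


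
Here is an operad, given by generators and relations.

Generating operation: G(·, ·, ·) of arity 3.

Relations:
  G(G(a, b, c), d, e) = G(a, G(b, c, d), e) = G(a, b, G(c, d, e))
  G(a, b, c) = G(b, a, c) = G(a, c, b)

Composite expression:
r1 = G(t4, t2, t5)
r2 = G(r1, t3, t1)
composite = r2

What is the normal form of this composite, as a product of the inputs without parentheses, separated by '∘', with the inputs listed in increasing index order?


Any arrangement under G is one operation, so sort the t-inputs.
G(t4, t2, t5) flattens to t4 ∘ t2 ∘ t5
G(G(t4, t2, t5), t3, t1) flattens to t4 ∘ t2 ∘ t5 ∘ t3 ∘ t1
rearranged into index order: t1 ∘ t2 ∘ t3 ∘ t4 ∘ t5

t1 ∘ t2 ∘ t3 ∘ t4 ∘ t5


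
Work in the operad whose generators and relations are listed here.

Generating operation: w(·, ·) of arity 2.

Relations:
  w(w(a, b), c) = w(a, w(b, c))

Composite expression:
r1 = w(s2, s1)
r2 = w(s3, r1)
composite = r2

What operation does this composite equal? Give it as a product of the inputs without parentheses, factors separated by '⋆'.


s3 ⋆ s2 ⋆ s1

Key point: w is associative — brackets drop, the s-order remains.
w(s2, s1) unparenthesizes to s2 ⋆ s1
w(s3, w(s2, s1)) unparenthesizes to s3 ⋆ s2 ⋆ s1


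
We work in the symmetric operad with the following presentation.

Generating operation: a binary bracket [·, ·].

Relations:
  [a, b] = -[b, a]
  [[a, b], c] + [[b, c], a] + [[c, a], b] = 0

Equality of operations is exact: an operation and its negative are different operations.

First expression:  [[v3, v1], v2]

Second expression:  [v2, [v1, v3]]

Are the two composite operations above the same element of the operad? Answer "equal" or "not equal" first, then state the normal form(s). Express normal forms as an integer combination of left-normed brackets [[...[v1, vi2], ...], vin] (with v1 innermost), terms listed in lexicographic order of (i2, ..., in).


equal; the common form is -[[v1, v3], v2]

The first expression reduces to -[[v1, v3], v2]
The second expression reduces to -[[v1, v3], v2]
Both agree, so they are equal.


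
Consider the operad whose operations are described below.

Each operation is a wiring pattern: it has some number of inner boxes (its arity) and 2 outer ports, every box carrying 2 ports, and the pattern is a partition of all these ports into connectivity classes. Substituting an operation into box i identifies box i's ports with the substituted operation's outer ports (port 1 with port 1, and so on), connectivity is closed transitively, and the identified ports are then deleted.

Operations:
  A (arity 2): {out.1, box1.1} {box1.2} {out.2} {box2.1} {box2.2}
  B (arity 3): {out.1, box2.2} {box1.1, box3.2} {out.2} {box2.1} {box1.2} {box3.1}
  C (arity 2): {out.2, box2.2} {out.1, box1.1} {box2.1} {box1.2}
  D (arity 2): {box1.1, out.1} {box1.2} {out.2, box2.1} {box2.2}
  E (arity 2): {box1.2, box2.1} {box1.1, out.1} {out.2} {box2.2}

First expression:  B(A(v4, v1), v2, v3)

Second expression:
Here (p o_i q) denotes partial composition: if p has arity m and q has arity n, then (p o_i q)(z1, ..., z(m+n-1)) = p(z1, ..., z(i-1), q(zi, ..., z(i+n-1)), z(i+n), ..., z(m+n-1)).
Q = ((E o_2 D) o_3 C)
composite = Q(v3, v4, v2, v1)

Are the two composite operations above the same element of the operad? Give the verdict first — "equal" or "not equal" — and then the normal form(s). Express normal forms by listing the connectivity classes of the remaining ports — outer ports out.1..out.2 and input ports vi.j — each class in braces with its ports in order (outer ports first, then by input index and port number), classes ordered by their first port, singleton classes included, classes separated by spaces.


not equal; the first gives {out.1, v2.2} {out.2} {v1.1} {v1.2} {v2.1} {v3.1} {v3.2, v4.1} {v4.2} and the second {out.1, v3.1} {out.2} {v1.1} {v1.2} {v2.1} {v2.2} {v3.2, v4.1} {v4.2}


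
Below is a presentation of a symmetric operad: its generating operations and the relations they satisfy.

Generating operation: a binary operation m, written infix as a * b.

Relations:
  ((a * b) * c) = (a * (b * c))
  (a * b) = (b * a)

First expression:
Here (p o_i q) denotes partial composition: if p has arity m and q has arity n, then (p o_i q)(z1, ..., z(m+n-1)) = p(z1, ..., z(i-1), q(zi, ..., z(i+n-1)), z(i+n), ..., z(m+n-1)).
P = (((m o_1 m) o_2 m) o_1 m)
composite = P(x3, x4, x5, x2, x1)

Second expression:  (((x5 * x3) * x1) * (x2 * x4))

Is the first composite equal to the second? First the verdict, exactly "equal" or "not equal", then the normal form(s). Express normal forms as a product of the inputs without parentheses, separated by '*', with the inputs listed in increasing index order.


equal; both compose to x1 * x2 * x3 * x4 * x5


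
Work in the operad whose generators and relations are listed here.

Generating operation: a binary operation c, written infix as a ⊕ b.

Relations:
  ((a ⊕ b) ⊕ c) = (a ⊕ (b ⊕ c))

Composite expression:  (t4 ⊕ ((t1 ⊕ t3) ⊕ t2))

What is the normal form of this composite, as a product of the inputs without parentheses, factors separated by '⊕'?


t4 ⊕ t1 ⊕ t3 ⊕ t2

All parenthesizations of c agree; list the t-inputs left to right.
(t1 ⊕ t3) reduces to t1 ⊕ t3
((t1 ⊕ t3) ⊕ t2) reduces to t1 ⊕ t3 ⊕ t2
(t4 ⊕ ((t1 ⊕ t3) ⊕ t2)) reduces to t4 ⊕ t1 ⊕ t3 ⊕ t2


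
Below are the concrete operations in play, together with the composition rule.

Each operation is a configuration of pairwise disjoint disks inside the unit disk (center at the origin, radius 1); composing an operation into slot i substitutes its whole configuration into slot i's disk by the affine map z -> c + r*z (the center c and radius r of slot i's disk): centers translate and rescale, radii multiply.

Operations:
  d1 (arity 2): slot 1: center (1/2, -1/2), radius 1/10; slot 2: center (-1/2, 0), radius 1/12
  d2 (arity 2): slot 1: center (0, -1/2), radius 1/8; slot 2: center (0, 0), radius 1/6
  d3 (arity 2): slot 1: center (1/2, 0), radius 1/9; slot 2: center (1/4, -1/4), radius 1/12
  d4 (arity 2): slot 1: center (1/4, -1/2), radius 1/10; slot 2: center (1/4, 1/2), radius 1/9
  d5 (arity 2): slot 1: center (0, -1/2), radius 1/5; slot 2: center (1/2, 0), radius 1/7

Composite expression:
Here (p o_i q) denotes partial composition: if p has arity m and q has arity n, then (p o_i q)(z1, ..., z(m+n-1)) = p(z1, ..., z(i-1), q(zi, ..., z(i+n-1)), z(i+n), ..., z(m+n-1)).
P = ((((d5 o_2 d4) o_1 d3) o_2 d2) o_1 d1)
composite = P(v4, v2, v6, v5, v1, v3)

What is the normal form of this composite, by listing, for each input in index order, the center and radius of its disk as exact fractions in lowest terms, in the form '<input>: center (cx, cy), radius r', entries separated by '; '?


v1: center (15/28, -1/14), radius 1/70; v2: center (4/45, -1/2), radius 1/540; v3: center (15/28, 1/14), radius 1/63; v4: center (1/9, -23/45), radius 1/450; v5: center (1/20, -11/20), radius 1/360; v6: center (1/20, -67/120), radius 1/480

Below d5, radii multiply path by path; the v-disk centers shift.
tracing v4 down its 3-map path: center (1/9, -23/45), radius 1/450
tracing v2 down its 3-map path: center (4/45, -1/2), radius 1/540
tracing v6 down its 3-map path: center (1/20, -67/120), radius 1/480
tracing v5 down its 3-map path: center (1/20, -11/20), radius 1/360
tracing v1 down its 2-map path: center (15/28, -1/14), radius 1/70
tracing v3 down its 2-map path: center (15/28, 1/14), radius 1/63


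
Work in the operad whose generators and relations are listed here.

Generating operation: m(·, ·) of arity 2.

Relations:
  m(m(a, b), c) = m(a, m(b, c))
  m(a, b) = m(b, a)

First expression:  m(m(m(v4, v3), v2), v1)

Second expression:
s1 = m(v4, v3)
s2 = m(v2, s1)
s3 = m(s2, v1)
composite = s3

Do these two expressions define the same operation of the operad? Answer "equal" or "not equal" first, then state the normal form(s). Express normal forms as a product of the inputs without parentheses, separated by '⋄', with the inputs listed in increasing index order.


The first expression, normalized: v1 ⋄ v2 ⋄ v3 ⋄ v4
The second expression, normalized: v1 ⋄ v2 ⋄ v3 ⋄ v4
The forms coincide; equal.

equal — both sides give v1 ⋄ v2 ⋄ v3 ⋄ v4


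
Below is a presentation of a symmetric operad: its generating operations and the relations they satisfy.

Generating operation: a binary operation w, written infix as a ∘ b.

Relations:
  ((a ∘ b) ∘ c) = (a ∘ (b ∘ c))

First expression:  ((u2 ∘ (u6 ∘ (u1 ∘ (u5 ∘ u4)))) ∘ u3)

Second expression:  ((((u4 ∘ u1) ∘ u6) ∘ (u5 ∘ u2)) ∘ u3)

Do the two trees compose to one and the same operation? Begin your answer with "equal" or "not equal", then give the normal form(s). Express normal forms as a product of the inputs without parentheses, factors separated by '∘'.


In normal form, the first expression is u2 ∘ u6 ∘ u1 ∘ u5 ∘ u4 ∘ u3
In normal form, the second expression is u4 ∘ u1 ∘ u6 ∘ u5 ∘ u2 ∘ u3
Distinct normal forms: not equal.

not equal: they reduce to u2 ∘ u6 ∘ u1 ∘ u5 ∘ u4 ∘ u3 and u4 ∘ u1 ∘ u6 ∘ u5 ∘ u2 ∘ u3
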